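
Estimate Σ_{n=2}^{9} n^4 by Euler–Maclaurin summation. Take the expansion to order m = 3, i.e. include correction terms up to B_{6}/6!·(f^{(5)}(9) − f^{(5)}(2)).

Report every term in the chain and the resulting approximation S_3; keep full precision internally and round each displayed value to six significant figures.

Integral: ∫_2^9 x^4 dx = 11803.4.
Boundary: ½(f(2) + f(9)) = ½(16.0000 + 6561.00) = 3288.50.
Running total after boundary: 15091.9.
Order-1 term: 1/12 · (2916.00 − 32.0000) = 240.333.
After k=1: 15332.2.
Order-2 term: −1/720 · (216.000 − 48.0000) = -0.233333.
After k=2: 15332.0.
Order-3 term: 1/30240 · (0.00000 − 0.00000) = 0.00000.

S_3 ≈ 15332.0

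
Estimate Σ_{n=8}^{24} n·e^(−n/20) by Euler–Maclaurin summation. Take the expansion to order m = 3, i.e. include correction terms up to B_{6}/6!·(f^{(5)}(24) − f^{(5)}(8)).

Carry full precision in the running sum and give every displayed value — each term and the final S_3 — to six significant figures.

S_3 ≈ 116.585

∫_8^24 x·e^(−x/20) dx evaluates to 110.328.
Boundary: ½(f(8) + f(24)) = ½(5.36256 + 7.22866) = 6.29561.
Integral + boundary = 116.624.
Correction k=1: B_{2}/2! · (f^{(1)}(24) − f^{(1)}(8)) = 1/12 · (-0.0602388 − 0.402192) = -0.0385359.
After k=1: 116.585.
Correction k=2: B_{4}/4! · (f^{(3)}(24) − f^{(3)}(8)) = −1/720 · (0.00135537 − 0.00435708) = 4.16904e-06.
After k=2: 116.585.
Correction k=3: B_{6}/6! · (f^{(5)}(24) − f^{(5)}(8)) = 1/30240 · (7.15336e-06 − 1.92717e-05) = -4.00739e-10.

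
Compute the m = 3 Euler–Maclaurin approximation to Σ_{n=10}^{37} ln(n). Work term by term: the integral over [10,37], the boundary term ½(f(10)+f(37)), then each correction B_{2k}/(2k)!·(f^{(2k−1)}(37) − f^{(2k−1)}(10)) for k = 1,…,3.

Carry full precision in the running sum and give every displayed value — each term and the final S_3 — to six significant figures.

The integral term ∫_10^37 ln(x) dx = 83.5781.
Boundary: ½(f(10) + f(37)) = ½(2.30259 + 3.61092) = 2.95675.
Integral + boundary = 86.5349.
Correction k=1: B_{2}/2! · (f^{(1)}(37) − f^{(1)}(10)) = 1/12 · (0.0270270 − 0.100000) = -0.00608108.
After k=1: 86.5288.
Correction k=2: B_{4}/4! · (f^{(3)}(37) − f^{(3)}(10)) = −1/720 · (3.94843e-05 − 0.00200000) = 2.72294e-06.
After k=2: 86.5288.
Correction k=3: B_{6}/6! · (f^{(5)}(37) − f^{(5)}(10)) = 1/30240 · (3.46101e-07 − 0.000240000) = -7.92506e-09.

S_3 ≈ 86.5288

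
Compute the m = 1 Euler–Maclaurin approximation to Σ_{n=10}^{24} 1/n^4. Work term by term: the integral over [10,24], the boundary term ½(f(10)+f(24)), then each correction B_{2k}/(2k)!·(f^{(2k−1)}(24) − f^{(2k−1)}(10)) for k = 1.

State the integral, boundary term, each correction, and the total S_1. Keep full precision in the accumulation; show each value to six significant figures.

∫_10^24 1/x^4 dx evaluates to 0.000309221.
½[f(10) + f(24)] = ½[0.000100000 + 3.01408e-06] = 5.15070e-05.
So far: 0.000360728.
k=1: B_{2}/(2)! × [f^{(1)}(24) − f^{(1)}(10)] = 1/12 × (-5.02347e-07 − (-4.00000e-05)) = 3.29147e-06.

S_1 ≈ 0.000364019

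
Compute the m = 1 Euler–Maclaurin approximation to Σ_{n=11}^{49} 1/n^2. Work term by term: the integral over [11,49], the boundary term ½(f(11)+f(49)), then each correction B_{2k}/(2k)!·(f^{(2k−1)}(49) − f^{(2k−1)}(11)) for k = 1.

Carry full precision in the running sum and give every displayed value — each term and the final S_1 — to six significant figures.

∫_11^49 1/x^2 dx evaluates to 0.0705009.
½[f(11) + f(49)] = ½[0.00826446 + 0.000416493] = 0.00434048.
So far: 0.0748414.
Order-1 term: 1/12 · (-1.69997e-05 − (-0.00150263)) = 0.000123802.

S_1 ≈ 0.0749652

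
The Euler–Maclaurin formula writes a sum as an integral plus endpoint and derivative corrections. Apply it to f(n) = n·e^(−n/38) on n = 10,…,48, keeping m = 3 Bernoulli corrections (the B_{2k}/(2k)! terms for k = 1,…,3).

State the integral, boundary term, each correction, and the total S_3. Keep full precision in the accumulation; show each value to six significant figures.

Integral: ∫_10^48 x·e^(−x/38) dx = 477.905.
½[f(10) + f(48)] = ½[7.68621 + 13.5725] = 10.6293.
Integral + boundary = 488.535.
k=1: B_{2}/(2)! × [f^{(1)}(48) − f^{(1)}(10)] = 1/12 × (-0.0744104 − 0.566352) = -0.0533969.
After k=1: 488.481.
k=2: B_{4}/(4)! × [f^{(3)}(48) − f^{(3)}(10)] = −1/720 × (0.000340103 − 0.00145678) = 1.55094e-06.
After k=2: 488.481.
k=3: B_{6}/(6)! × [f^{(5)}(48) − f^{(5)}(10)] = 1/30240 × (5.06743e-07 − 1.74609e-06) = -4.09837e-11.

S_3 ≈ 488.481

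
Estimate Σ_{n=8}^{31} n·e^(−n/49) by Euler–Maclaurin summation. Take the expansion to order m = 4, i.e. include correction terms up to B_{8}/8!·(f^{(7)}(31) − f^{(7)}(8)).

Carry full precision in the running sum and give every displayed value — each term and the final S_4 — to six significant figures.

S_4 ≈ 301.638

∫_8^31 x·e^(−x/49) dx evaluates to 290.050.
Endpoint term: (f(8) + f(31))/2 = (6.79493 + 16.4666)/2 = 11.6308.
Integral + boundary = 301.681.
k=1: B_{2}/(2)! × [f^{(1)}(31) − f^{(1)}(8)] = 1/12 × (0.195128 − 0.710694) = -0.0429639.
Partial sum through k=1: 301.638.
k=2: B_{4}/(4)! × [f^{(3)}(31) − f^{(3)}(8)] = −1/720 × (0.000523736 − 0.00100351) = 6.66352e-07.
Partial sum through k=2: 301.638.
k=3: B_{6}/(6)! × [f^{(5)}(31) − f^{(5)}(8)] = 1/30240 × (4.02416e-07 − 7.12628e-07) = -1.02583e-11.
Partial sum through k=3: 301.638.
k=4: B_{8}/(8)! × [f^{(7)}(31) − f^{(7)}(8)] = −1/1209600 × (2.44357e-10 − 4.19534e-10) = 1.44822e-16.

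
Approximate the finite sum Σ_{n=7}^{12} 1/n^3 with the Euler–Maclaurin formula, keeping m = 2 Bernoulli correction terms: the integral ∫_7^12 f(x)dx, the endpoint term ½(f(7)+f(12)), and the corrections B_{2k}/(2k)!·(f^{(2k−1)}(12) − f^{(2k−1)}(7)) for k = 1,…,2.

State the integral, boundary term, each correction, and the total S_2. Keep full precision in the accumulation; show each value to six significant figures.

∫_7^12 1/x^3 dx evaluates to 0.00673186.
Endpoint term: (f(7) + f(12))/2 = (0.00291545 + 0.000578704)/2 = 0.00174708.
Integral + boundary = 0.00847894.
Order-1 term: 1/12 · (-0.000144676 − (-0.00124948)) = 9.20670e-05.
Running total after k=1: 0.00857100.
Order-2 term: −1/720 · (-2.00939e-05 − (-0.000509992)) = -6.80413e-07.

S_2 ≈ 0.00857032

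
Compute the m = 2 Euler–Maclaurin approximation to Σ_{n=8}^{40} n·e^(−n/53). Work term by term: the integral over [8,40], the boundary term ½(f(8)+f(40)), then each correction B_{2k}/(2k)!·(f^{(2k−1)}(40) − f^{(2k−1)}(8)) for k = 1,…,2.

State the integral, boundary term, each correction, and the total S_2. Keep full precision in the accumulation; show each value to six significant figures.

S_2 ≈ 475.498

Integral: ∫_8^40 x·e^(−x/53) dx = 462.707.
½[f(8) + f(40)] = ½[6.87917 + 18.8057] = 12.8425.
Running total after boundary: 475.549.
Correction k=1: B_{2}/2! · (f^{(1)}(40) − f^{(1)}(8)) = 1/12 · (0.115318 − 0.730101) = -0.0512319.
After k=1: 475.498.
Correction k=2: B_{4}/4! · (f^{(3)}(40) − f^{(3)}(8)) = −1/720 · (0.000375794 − 0.000872159) = 6.89395e-07.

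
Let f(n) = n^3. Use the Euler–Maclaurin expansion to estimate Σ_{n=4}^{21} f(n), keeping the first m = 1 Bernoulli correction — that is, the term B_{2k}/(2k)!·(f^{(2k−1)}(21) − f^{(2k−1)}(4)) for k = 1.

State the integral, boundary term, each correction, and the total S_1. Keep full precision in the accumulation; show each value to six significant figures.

∫_4^21 x^3 dx evaluates to 48556.2.
½[f(4) + f(21)] = ½[64.0000 + 9261.00] = 4662.50.
Running total after boundary: 53218.8.
Correction k=1: B_{2}/2! · (f^{(1)}(21) − f^{(1)}(4)) = 1/12 · (1323.00 − 48.0000) = 106.250.

S_1 ≈ 53325.0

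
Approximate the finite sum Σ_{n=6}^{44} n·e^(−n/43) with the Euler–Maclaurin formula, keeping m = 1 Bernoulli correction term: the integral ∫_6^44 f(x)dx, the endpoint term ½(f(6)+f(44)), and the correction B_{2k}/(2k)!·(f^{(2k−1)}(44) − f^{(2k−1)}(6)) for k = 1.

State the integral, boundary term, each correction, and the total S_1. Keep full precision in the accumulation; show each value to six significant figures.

S_1 ≈ 498.443

∫_6^44 x·e^(−x/43) dx evaluates to 487.989.
½[f(6) + f(44)] = ½[5.21858 + 15.8146] = 10.5166.
So far: 498.506.
Correction k=1: B_{2}/2! · (f^{(1)}(44) − f^{(1)}(6)) = 1/12 · (-0.00835867 − 0.748400) = -0.0630633.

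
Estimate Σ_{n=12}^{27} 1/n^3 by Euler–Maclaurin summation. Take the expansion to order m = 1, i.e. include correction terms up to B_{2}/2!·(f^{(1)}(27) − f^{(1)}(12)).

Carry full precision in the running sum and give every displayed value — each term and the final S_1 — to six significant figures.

Integral: ∫_12^27 1/x^3 dx = 0.00278635.
½[f(12) + f(27)] = ½[0.000578704 + 5.08053e-05] = 0.000314754.
Integral + boundary = 0.00310111.
k=1: B_{2}/(2)! × [f^{(1)}(27) − f^{(1)}(12)] = 1/12 × (-5.64503e-06 − (-0.000144676)) = 1.15859e-05.

S_1 ≈ 0.00311269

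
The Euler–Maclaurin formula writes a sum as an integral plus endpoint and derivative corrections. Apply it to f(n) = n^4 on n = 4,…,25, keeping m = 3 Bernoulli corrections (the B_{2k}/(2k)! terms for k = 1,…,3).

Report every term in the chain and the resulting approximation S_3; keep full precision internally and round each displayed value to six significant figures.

Integral: ∫_4^25 x^4 dx = 1.95292e+06.
Boundary: ½(f(4) + f(25)) = ½(256.000 + 390625) = 195440.
So far: 2.14836e+06.
Order-1 term: 1/12 · (62500.0 − 256.000) = 5187.00.
Running total after k=1: 2.15355e+06.
Order-2 term: −1/720 · (600.000 − 96.0000) = -0.700000.
Running total after k=2: 2.15355e+06.
Order-3 term: 1/30240 · (0.00000 − 0.00000) = 0.00000.

S_3 ≈ 2.15355e+06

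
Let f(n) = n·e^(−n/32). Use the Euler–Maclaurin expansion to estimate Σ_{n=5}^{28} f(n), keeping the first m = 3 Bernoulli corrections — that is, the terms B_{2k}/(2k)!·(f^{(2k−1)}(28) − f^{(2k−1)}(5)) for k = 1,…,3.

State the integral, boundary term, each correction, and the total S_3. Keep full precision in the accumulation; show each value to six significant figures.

S_3 ≈ 220.272

The integral term ∫_5^28 x·e^(−x/32) dx = 212.354.
Boundary: ½(f(5) + f(28)) = ½(4.27673 + 11.6721) = 7.97443.
Running total after boundary: 220.328.
k=1: B_{2}/(2)! × [f^{(1)}(28) − f^{(1)}(5)] = 1/12 × (0.0521078 − 0.721698) = -0.0557992.
Running total after k=1: 220.272.
k=2: B_{4}/(4)! × [f^{(3)}(28) − f^{(3)}(5)] = −1/720 × (0.000865070 − 0.00237538) = 2.09765e-06.
Running total after k=2: 220.272.
k=3: B_{6}/(6)! × [f^{(5)}(28) − f^{(5)}(5)] = 1/30240 × (1.63990e-06 − 3.95115e-06) = -7.64303e-11.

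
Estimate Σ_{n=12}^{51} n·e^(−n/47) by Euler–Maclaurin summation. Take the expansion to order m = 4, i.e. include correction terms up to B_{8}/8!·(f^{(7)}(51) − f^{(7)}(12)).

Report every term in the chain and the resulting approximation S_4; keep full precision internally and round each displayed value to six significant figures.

S_4 ≈ 605.161

The integral term ∫_12^51 x·e^(−x/47) dx = 591.948.
½[f(12) + f(51)] = ½[9.29603 + 17.2312] = 13.2636.
So far: 605.211.
Correction k=1: B_{2}/2! · (f^{(1)}(51) − f^{(1)}(12)) = 1/12 · (-0.0287545 − 0.576881) = -0.0504697.
Partial sum through k=1: 605.161.
Correction k=2: B_{4}/4! · (f^{(3)}(51) − f^{(3)}(12)) = −1/720 · (0.000292882 − 0.000962526) = 9.30061e-07.
Partial sum through k=2: 605.161.
Correction k=3: B_{6}/6! · (f^{(5)}(51) − f^{(5)}(12)) = 1/30240 · (2.71065e-07 − 7.53237e-07) = -1.59449e-11.
Partial sum through k=3: 605.161.
Correction k=4: B_{8}/8! · (f^{(7)}(51) − f^{(7)}(12)) = −1/1209600 · (1.85398e-10 − 4.84720e-10) = 2.47455e-16.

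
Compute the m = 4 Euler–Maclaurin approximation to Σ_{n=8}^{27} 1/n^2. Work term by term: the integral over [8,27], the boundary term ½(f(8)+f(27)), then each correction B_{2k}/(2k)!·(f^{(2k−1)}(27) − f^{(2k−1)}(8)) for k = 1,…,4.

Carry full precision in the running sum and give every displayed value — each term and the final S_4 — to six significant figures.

∫_8^27 1/x^2 dx evaluates to 0.0879630.
Endpoint term: (f(8) + f(27))/2 = (0.0156250 + 0.00137174)/2 = 0.00849837.
So far: 0.0964613.
Order-1 term: 1/12 · (-0.000101611 − (-0.00390625)) = 0.000317053.
Running total after k=1: 0.0967784.
Order-2 term: −1/720 · (-1.67260e-06 − (-0.000732422)) = -1.01493e-06.
Running total after k=2: 0.0967774.
Order-3 term: 1/30240 · (-6.88313e-08 − (-0.000343323)) = 1.13510e-08.
Running total after k=3: 0.0967774.
Order-4 term: −1/1209600 · (-5.28745e-09 − (-0.000300407)) = -2.48348e-10.

S_4 ≈ 0.0967774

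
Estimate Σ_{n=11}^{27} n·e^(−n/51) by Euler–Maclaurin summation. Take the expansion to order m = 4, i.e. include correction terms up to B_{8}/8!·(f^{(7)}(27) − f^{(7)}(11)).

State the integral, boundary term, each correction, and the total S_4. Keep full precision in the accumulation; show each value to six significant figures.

The integral term ∫_11^27 x·e^(−x/51) dx = 205.686.
Boundary: ½(f(11) + f(27)) = ½(8.86587 + 15.9017) = 12.3838.
Running total after boundary: 218.070.
Order-1 term: 1/12 · (0.277154 − 0.632148) = -0.0295828.
After k=1: 218.040.
Order-2 term: −1/720 · (0.000559422 − 0.000862793) = 4.21348e-07.
After k=2: 218.040.
Order-3 term: 1/30240 · (3.89192e-07 − 5.69990e-07) = -5.97880e-12.
After k=3: 218.040.
Order-4 term: −1/1209600 · (2.16572e-10 − 3.10752e-10) = 7.78603e-17.

S_4 ≈ 218.040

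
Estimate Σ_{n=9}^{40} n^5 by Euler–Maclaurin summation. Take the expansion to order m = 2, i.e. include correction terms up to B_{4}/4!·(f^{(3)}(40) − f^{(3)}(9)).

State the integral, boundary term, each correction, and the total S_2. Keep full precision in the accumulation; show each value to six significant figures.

S_2 ≈ 7.34871e+08

Integral: ∫_9^40 x^5 dx = 6.82578e+08.
½[f(9) + f(40)] = ½[59049.0 + 1.02400e+08] = 5.12295e+07.
Integral + boundary = 7.33808e+08.
k=1: B_{2}/(2)! × [f^{(1)}(40) − f^{(1)}(9)] = 1/12 × (1.28000e+07 − 32805.0) = 1.06393e+06.
Running total after k=1: 7.34872e+08.
k=2: B_{4}/(4)! × [f^{(3)}(40) − f^{(3)}(9)] = −1/720 × (96000.0 − 4860.00) = -126.583.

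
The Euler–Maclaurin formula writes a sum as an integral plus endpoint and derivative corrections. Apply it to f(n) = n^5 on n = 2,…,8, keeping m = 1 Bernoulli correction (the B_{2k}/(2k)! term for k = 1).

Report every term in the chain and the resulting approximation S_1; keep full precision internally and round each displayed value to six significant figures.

S_1 ≈ 61780.0

The integral term ∫_2^8 x^5 dx = 43680.0.
Boundary: ½(f(2) + f(8)) = ½(32.0000 + 32768.0) = 16400.0.
Running total after boundary: 60080.0.
k=1: B_{2}/(2)! × [f^{(1)}(8) − f^{(1)}(2)] = 1/12 × (20480.0 − 80.0000) = 1700.00.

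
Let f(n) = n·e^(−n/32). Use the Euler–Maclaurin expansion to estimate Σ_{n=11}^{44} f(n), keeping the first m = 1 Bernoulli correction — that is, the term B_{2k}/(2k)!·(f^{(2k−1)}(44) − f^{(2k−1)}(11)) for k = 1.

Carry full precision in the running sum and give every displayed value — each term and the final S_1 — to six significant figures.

Integral: ∫_11^44 x·e^(−x/32) dx = 360.824.
Boundary: ½(f(11) + f(44)) = ½(7.80017 + 11.1249) = 9.46256.
Running total after boundary: 370.287.
k=1: B_{2}/(2)! × [f^{(1)}(44) − f^{(1)}(11)] = 1/12 × (-0.0948148 − 0.465351) = -0.0466805.

S_1 ≈ 370.240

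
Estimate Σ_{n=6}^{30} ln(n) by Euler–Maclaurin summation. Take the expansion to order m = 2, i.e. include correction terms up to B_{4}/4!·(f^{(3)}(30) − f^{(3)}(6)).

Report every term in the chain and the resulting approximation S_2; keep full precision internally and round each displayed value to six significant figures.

Integral: ∫_6^30 ln(x) dx = 67.2854.
Boundary: ½(f(6) + f(30)) = ½(1.79176 + 3.40120) = 2.59648.
Running total after boundary: 69.8818.
k=1: B_{2}/(2)! × [f^{(1)}(30) − f^{(1)}(6)] = 1/12 × (0.0333333 − 0.166667) = -0.0111111.
Partial sum through k=1: 69.8707.
k=2: B_{4}/(4)! × [f^{(3)}(30) − f^{(3)}(6)] = −1/720 × (7.40741e-05 − 0.00925926) = 1.27572e-05.

S_2 ≈ 69.8707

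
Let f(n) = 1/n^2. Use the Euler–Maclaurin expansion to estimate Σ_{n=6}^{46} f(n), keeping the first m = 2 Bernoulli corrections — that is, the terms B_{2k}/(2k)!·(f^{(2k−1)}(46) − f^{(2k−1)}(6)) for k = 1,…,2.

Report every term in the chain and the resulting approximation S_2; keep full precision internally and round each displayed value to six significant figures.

S_2 ≈ 0.159818

∫_6^46 1/x^2 dx evaluates to 0.144928.
½[f(6) + f(46)] = ½[0.0277778 + 0.000472590] = 0.0141252.
So far: 0.159053.
Correction k=1: B_{2}/2! · (f^{(1)}(46) − f^{(1)}(6)) = 1/12 · (-2.05474e-05 − (-0.00925926)) = 0.000769893.
Running total after k=1: 0.159823.
Correction k=2: B_{4}/4! · (f^{(3)}(46) − f^{(3)}(6)) = −1/720 · (-1.16526e-07 − (-0.00308642)) = -4.28653e-06.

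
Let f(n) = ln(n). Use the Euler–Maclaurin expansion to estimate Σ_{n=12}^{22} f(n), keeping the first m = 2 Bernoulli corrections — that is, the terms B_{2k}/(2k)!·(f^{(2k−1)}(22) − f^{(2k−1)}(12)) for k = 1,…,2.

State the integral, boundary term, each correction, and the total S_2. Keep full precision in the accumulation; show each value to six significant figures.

The integral term ∫_12^22 ln(x) dx = 28.1841.
Boundary: ½(f(12) + f(22)) = ½(2.48491 + 3.09104) = 2.78797.
So far: 30.9720.
Order-1 term: 1/12 · (0.0454545 − 0.0833333) = -0.00315657.
Partial sum through k=1: 30.9689.
Order-2 term: −1/720 · (0.000187829 − 0.00115741) = 1.34664e-06.

S_2 ≈ 30.9689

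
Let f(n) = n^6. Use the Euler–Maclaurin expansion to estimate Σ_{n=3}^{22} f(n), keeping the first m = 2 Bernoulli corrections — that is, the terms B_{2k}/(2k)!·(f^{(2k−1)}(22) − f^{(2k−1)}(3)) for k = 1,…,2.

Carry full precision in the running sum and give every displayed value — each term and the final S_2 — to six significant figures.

Integral: ∫_3^22 x^6 dx = 3.56337e+08.
½[f(3) + f(22)] = ½[729.000 + 1.13380e+08] = 5.66903e+07.
Integral + boundary = 4.13027e+08.
Correction k=1: B_{2}/2! · (f^{(1)}(22) − f^{(1)}(3)) = 1/12 · (3.09218e+07 − 1458.00) = 2.57669e+06.
After k=1: 4.15604e+08.
Correction k=2: B_{4}/4! · (f^{(3)}(22) − f^{(3)}(3)) = −1/720 · (1.27776e+06 − 3240.00) = -1770.17.

S_2 ≈ 4.15602e+08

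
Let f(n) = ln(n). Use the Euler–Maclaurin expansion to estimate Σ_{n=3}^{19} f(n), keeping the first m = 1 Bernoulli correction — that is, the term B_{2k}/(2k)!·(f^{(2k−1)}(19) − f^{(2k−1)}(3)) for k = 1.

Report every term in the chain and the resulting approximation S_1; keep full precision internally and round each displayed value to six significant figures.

The integral term ∫_3^19 ln(x) dx = 36.6485.
½[f(3) + f(19)] = ½[1.09861 + 2.94444] = 2.02153.
So far: 38.6700.
k=1: B_{2}/(2)! × [f^{(1)}(19) − f^{(1)}(3)] = 1/12 × (0.0526316 − 0.333333) = -0.0233918.

S_1 ≈ 38.6466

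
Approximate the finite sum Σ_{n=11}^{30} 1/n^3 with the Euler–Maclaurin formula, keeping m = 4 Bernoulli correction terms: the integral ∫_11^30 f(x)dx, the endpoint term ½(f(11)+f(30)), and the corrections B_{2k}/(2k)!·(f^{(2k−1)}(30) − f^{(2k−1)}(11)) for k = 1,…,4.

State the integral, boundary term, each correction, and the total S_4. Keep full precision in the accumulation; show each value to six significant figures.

The integral term ∫_11^30 1/x^3 dx = 0.00357668.
½[f(11) + f(30)] = ½[0.000751315 + 3.70370e-05] = 0.000394176.
Integral + boundary = 0.00397085.
k=1: B_{2}/(2)! × [f^{(1)}(30) − f^{(1)}(11)] = 1/12 × (-3.70370e-06 − (-0.000204904)) = 1.67667e-05.
After k=1: 0.00398762.
k=2: B_{4}/(4)! × [f^{(3)}(30) − f^{(3)}(11)] = −1/720 × (-8.23045e-08 − (-3.38684e-05)) = -4.69252e-08.
After k=2: 0.00398757.
k=3: B_{6}/(6)! × [f^{(5)}(30) − f^{(5)}(11)] = 1/30240 × (-3.84088e-09 − (-1.17560e-05)) = 3.88629e-10.
After k=3: 0.00398757.
k=4: B_{8}/(8)! × [f^{(7)}(30) − f^{(7)}(11)] = −1/1209600 × (-3.07270e-10 − (-6.99530e-06)) = -5.78290e-12.

S_4 ≈ 0.00398757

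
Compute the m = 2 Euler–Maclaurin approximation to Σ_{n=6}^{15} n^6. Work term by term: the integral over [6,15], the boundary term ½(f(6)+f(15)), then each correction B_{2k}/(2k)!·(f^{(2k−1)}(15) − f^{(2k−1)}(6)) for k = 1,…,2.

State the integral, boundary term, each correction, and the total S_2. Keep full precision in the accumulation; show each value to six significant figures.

∫_6^15 x^6 dx evaluates to 2.43685e+07.
Endpoint term: (f(6) + f(15))/2 = (46656.0 + 1.13906e+07)/2 = 5.71864e+06.
So far: 3.00871e+07.
Correction k=1: B_{2}/2! · (f^{(1)}(15) − f^{(1)}(6)) = 1/12 · (4.55625e+06 − 46656.0) = 375800.
Partial sum through k=1: 3.04629e+07.
Correction k=2: B_{4}/4! · (f^{(3)}(15) − f^{(3)}(6)) = −1/720 · (405000 − 25920.0) = -526.500.

S_2 ≈ 3.04624e+07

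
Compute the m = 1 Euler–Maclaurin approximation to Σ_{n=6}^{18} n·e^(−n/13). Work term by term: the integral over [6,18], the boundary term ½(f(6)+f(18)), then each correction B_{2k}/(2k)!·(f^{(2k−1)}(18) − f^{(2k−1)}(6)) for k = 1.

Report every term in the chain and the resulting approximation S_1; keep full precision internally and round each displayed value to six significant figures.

∫_6^18 x·e^(−x/13) dx evaluates to 54.7681.
½[f(6) + f(18)] = ½[3.78188 + 4.50756] = 4.14472.
Integral + boundary = 58.9128.
Correction k=1: B_{2}/2! · (f^{(1)}(18) − f^{(1)}(6)) = 1/12 · (-0.0963154 − 0.339399) = -0.0363096.

S_1 ≈ 58.8765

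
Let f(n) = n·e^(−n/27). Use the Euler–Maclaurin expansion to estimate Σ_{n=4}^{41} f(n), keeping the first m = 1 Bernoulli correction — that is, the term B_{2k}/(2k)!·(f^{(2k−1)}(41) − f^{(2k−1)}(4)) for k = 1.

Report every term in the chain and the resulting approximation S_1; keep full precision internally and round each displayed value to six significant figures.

S_1 ≈ 325.742

∫_4^41 x·e^(−x/27) dx evaluates to 319.598.
½[f(4) + f(41)] = ½[3.44921 + 8.98048] = 6.21485.
So far: 325.812.
k=1: B_{2}/(2)! × [f^{(1)}(41) − f^{(1)}(4)] = 1/12 × (-0.113574 − 0.734555) = -0.0706774.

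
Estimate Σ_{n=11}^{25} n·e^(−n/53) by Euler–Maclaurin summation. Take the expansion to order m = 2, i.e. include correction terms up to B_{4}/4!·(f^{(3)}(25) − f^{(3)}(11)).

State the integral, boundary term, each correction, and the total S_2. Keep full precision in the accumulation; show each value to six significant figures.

Integral: ∫_11^25 x·e^(−x/53) dx = 176.879.
Boundary: ½(f(11) + f(25)) = ½(8.93832 + 15.5985) = 12.2684.
So far: 189.147.
Order-1 term: 1/12 · (0.329630 − 0.643927) = -0.0261915.
Running total after k=1: 189.121.
Order-2 term: −1/720 · (0.000561593 − 0.000807788) = 3.41938e-07.

S_2 ≈ 189.121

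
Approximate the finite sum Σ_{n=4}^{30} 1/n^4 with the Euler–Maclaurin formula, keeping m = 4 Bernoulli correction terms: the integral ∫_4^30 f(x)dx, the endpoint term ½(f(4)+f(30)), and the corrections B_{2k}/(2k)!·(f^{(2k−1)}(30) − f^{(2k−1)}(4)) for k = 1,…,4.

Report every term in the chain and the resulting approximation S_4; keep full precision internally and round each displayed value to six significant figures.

S_4 ≈ 0.00746579

The integral term ∫_4^30 1/x^4 dx = 0.00519599.
Boundary: ½(f(4) + f(30)) = ½(0.00390625 + 1.23457e-06) = 0.00195374.
Integral + boundary = 0.00714973.
k=1: B_{2}/(2)! × [f^{(1)}(30) − f^{(1)}(4)] = 1/12 × (-1.64609e-07 − (-0.00390625)) = 0.000325507.
Running total after k=1: 0.00747524.
k=2: B_{4}/(4)! × [f^{(3)}(30) − f^{(3)}(4)] = −1/720 × (-5.48697e-09 − (-0.00732422)) = -1.01725e-05.
Running total after k=2: 0.00746506.
k=3: B_{6}/(6)! × [f^{(5)}(30) − f^{(5)}(4)] = 1/30240 × (-3.41411e-10 − (-0.0256348)) = 8.47710e-07.
Running total after k=3: 0.00746591.
k=4: B_{8}/(8)! × [f^{(7)}(30) − f^{(7)}(4)] = −1/1209600 × (-3.41411e-11 − (-0.144196)) = -1.19209e-07.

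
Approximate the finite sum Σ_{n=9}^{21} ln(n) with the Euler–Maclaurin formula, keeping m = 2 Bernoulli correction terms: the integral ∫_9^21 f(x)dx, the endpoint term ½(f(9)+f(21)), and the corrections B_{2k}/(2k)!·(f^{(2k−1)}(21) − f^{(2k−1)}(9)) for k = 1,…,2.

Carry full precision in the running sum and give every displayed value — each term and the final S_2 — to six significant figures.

Integral: ∫_9^21 ln(x) dx = 32.1599.
Endpoint term: (f(9) + f(21))/2 = (2.19722 + 3.04452)/2 = 2.62087.
Integral + boundary = 34.7808.
k=1: B_{2}/(2)! × [f^{(1)}(21) − f^{(1)}(9)] = 1/12 × (0.0476190 − 0.111111) = -0.00529101.
Running total after k=1: 34.7755.
k=2: B_{4}/(4)! × [f^{(3)}(21) − f^{(3)}(9)] = −1/720 × (0.000215959 − 0.00274348) = 3.51045e-06.

S_2 ≈ 34.7755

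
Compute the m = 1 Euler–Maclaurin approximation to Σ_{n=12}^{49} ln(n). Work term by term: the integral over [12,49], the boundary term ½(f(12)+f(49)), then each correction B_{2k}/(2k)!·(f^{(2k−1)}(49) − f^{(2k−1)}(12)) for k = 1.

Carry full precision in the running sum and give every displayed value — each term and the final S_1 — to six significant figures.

S_1 ≈ 127.063

∫_12^49 ln(x) dx evaluates to 123.880.
Endpoint term: (f(12) + f(49))/2 = (2.48491 + 3.89182)/2 = 3.18836.
Running total after boundary: 127.069.
Order-1 term: 1/12 · (0.0204082 − 0.0833333) = -0.00524376.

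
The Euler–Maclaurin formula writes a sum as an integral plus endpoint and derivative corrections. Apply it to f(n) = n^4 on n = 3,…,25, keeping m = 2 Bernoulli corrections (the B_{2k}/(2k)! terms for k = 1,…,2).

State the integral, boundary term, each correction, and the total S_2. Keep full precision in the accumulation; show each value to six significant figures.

S_2 ≈ 2.15363e+06

Integral: ∫_3^25 x^4 dx = 1.95308e+06.
Endpoint term: (f(3) + f(25))/2 = (81.0000 + 390625)/2 = 195353.
Running total after boundary: 2.14843e+06.
k=1: B_{2}/(2)! × [f^{(1)}(25) − f^{(1)}(3)] = 1/12 × (62500.0 − 108.000) = 5199.33.
Partial sum through k=1: 2.15363e+06.
k=2: B_{4}/(4)! × [f^{(3)}(25) − f^{(3)}(3)] = −1/720 × (600.000 − 72.0000) = -0.733333.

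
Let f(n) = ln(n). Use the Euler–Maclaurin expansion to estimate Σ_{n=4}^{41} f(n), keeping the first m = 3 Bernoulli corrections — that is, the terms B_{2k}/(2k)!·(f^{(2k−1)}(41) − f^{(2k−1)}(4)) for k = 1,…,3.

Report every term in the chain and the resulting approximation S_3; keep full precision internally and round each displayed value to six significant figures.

∫_4^41 ln(x) dx evaluates to 109.711.
Endpoint term: (f(4) + f(41))/2 = (1.38629 + 3.71357)/2 = 2.54993.
So far: 112.261.
k=1: B_{2}/(2)! × [f^{(1)}(41) − f^{(1)}(4)] = 1/12 × (0.0243902 − 0.250000) = -0.0188008.
Partial sum through k=1: 112.242.
k=2: B_{4}/(4)! × [f^{(3)}(41) − f^{(3)}(4)] = −1/720 × (2.90187e-05 − 0.0312500) = 4.33625e-05.
Partial sum through k=2: 112.242.
k=3: B_{6}/(6)! × [f^{(5)}(41) − f^{(5)}(4)] = 1/30240 × (2.07153e-07 − 0.0234375) = -7.75043e-07.

S_3 ≈ 112.242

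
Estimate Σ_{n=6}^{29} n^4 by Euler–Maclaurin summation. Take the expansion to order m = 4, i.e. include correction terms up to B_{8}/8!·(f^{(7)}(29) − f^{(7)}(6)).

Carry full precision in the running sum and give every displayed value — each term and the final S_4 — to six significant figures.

S_4 ≈ 4.46302e+06

The integral term ∫_6^29 x^4 dx = 4.10067e+06.
Endpoint term: (f(6) + f(29))/2 = (1296.00 + 707281)/2 = 354288.
So far: 4.45496e+06.
Correction k=1: B_{2}/2! · (f^{(1)}(29) − f^{(1)}(6)) = 1/12 · (97556.0 − 864.000) = 8057.67.
Running total after k=1: 4.46302e+06.
Correction k=2: B_{4}/4! · (f^{(3)}(29) − f^{(3)}(6)) = −1/720 · (696.000 − 144.000) = -0.766667.
Running total after k=2: 4.46302e+06.
Correction k=3: B_{6}/6! · (f^{(5)}(29) − f^{(5)}(6)) = 1/30240 · (0.00000 − 0.00000) = 0.00000.
Running total after k=3: 4.46302e+06.
Correction k=4: B_{8}/8! · (f^{(7)}(29) − f^{(7)}(6)) = −1/1209600 · (0.00000 − 0.00000) = 0.00000.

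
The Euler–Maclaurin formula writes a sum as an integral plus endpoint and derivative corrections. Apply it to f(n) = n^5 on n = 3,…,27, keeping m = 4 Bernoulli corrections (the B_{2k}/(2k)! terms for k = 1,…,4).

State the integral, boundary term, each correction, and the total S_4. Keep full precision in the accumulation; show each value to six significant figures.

The integral term ∫_3^27 x^5 dx = 6.45700e+07.
Endpoint term: (f(3) + f(27))/2 = (243.000 + 1.43489e+07)/2 = 7.17458e+06.
So far: 7.17445e+07.
Order-1 term: 1/12 · (2.65720e+06 − 405.000) = 221400.
Partial sum through k=1: 7.19659e+07.
Order-2 term: −1/720 · (43740.0 − 540.000) = -60.0000.
Partial sum through k=2: 7.19659e+07.
Order-3 term: 1/30240 · (120.000 − 120.000) = 0.00000.
Partial sum through k=3: 7.19659e+07.
Order-4 term: −1/1209600 · (0.00000 − 0.00000) = 0.00000.

S_4 ≈ 7.19659e+07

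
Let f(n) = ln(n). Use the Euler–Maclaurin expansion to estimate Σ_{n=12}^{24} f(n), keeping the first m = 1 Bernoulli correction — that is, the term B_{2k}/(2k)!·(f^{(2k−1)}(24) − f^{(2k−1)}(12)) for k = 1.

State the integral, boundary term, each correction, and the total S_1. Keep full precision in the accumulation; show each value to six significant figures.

∫_12^24 ln(x) dx evaluates to 34.4544.
½[f(12) + f(24)] = ½[2.48491 + 3.17805] = 2.83148.
So far: 37.2859.
Correction k=1: B_{2}/2! · (f^{(1)}(24) − f^{(1)}(12)) = 1/12 · (0.0416667 − 0.0833333) = -0.00347222.

S_1 ≈ 37.2824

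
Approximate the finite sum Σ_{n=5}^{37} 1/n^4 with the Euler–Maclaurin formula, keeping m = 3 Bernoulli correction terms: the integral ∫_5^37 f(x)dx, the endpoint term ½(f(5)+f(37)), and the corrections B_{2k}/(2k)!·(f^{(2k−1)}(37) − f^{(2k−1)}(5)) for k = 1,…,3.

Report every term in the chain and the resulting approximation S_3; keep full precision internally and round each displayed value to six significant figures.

S_3 ≈ 0.00356500

Integral: ∫_5^37 1/x^4 dx = 0.00266009.
Boundary: ½(f(5) + f(37)) = ½(0.00160000 + 5.33572e-07) = 0.000800267.
Running total after boundary: 0.00346035.
Correction k=1: B_{2}/2! · (f^{(1)}(37) − f^{(1)}(5)) = 1/12 · (-5.76835e-08 − (-0.00128000)) = 0.000106662.
Partial sum through k=1: 0.00356701.
Correction k=2: B_{4}/4! · (f^{(3)}(37) − f^{(3)}(5)) = −1/720 · (-1.26406e-09 − (-0.00153600)) = -2.13333e-06.
Partial sum through k=2: 0.00356488.
Correction k=3: B_{6}/6! · (f^{(5)}(37) − f^{(5)}(5)) = 1/30240 · (-5.17075e-11 − (-0.00344064)) = 1.13778e-07.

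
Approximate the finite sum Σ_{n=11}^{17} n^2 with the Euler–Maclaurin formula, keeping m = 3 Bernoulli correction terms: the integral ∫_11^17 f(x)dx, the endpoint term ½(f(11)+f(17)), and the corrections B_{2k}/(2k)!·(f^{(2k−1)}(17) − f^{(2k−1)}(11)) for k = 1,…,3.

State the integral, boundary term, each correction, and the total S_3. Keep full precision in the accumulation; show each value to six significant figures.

The integral term ∫_11^17 x^2 dx = 1194.00.
½[f(11) + f(17)] = ½[121.000 + 289.000] = 205.000.
Running total after boundary: 1399.00.
k=1: B_{2}/(2)! × [f^{(1)}(17) − f^{(1)}(11)] = 1/12 × (34.0000 − 22.0000) = 1.00000.
Running total after k=1: 1400.00.
k=2: B_{4}/(4)! × [f^{(3)}(17) − f^{(3)}(11)] = −1/720 × (0.00000 − 0.00000) = 0.00000.
Running total after k=2: 1400.00.
k=3: B_{6}/(6)! × [f^{(5)}(17) − f^{(5)}(11)] = 1/30240 × (0.00000 − 0.00000) = 0.00000.

S_3 ≈ 1400.00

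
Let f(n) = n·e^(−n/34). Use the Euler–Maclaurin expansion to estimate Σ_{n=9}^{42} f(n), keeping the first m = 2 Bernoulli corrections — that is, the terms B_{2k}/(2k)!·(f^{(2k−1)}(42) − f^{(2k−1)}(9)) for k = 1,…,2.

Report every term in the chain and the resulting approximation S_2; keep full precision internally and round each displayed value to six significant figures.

Integral: ∫_9^42 x·e^(−x/34) dx = 370.689.
Endpoint term: (f(9) + f(42))/2 = (6.90688 + 12.2115)/2 = 9.55918.
Integral + boundary = 380.248.
Order-1 term: 1/12 · (-0.0684116 − 0.564288) = -0.0527250.
Running total after k=1: 380.195.
Order-2 term: −1/720 · (0.000443847 − 0.00181587) = 1.90559e-06.

S_2 ≈ 380.195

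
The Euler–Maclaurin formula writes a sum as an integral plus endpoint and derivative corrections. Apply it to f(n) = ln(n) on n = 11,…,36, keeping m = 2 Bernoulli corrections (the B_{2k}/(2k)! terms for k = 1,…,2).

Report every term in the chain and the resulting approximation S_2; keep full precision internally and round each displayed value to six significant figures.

∫_11^36 ln(x) dx evaluates to 77.6298.
Boundary: ½(f(11) + f(36)) = ½(2.39790 + 3.58352) = 2.99071.
Running total after boundary: 80.6205.
k=1: B_{2}/(2)! × [f^{(1)}(36) − f^{(1)}(11)] = 1/12 × (0.0277778 − 0.0909091) = -0.00526094.
After k=1: 80.6153.
k=2: B_{4}/(4)! × [f^{(3)}(36) − f^{(3)}(11)] = −1/720 × (4.28669e-05 − 0.00150263) = 2.02745e-06.

S_2 ≈ 80.6153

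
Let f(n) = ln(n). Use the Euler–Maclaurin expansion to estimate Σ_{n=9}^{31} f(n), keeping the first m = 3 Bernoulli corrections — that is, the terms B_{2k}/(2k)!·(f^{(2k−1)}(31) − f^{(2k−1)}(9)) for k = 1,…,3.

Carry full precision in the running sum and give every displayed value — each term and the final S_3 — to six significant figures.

S_3 ≈ 67.4876

Integral: ∫_9^31 ln(x) dx = 64.6786.
Endpoint term: (f(9) + f(31))/2 = (2.19722 + 3.43399)/2 = 2.81561.
So far: 67.4942.
Order-1 term: 1/12 · (0.0322581 − 0.111111) = -0.00657109.
Partial sum through k=1: 67.4876.
Order-2 term: −1/720 · (6.71344e-05 − 0.00274348) = 3.71715e-06.
Partial sum through k=2: 67.4876.
Order-3 term: 1/30240 · (8.38306e-07 − 0.000406442) = -1.34128e-08.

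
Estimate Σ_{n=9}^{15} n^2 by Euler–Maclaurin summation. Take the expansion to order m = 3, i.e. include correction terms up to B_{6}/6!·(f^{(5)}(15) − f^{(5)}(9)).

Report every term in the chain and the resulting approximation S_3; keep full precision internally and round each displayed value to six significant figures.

The integral term ∫_9^15 x^2 dx = 882.000.
Endpoint term: (f(9) + f(15))/2 = (81.0000 + 225.000)/2 = 153.000.
Integral + boundary = 1035.00.
Order-1 term: 1/12 · (30.0000 − 18.0000) = 1.00000.
After k=1: 1036.00.
Order-2 term: −1/720 · (0.00000 − 0.00000) = 0.00000.
After k=2: 1036.00.
Order-3 term: 1/30240 · (0.00000 − 0.00000) = 0.00000.

S_3 ≈ 1036.00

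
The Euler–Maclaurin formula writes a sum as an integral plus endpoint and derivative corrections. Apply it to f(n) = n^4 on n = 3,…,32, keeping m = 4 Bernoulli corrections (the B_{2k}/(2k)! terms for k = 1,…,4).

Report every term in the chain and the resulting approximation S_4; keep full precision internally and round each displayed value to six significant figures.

S_4 ≈ 7.24608e+06

The integral term ∫_3^32 x^4 dx = 6.71084e+06.
Endpoint term: (f(3) + f(32))/2 = (81.0000 + 1.04858e+06)/2 = 524328.
Running total after boundary: 7.23517e+06.
Order-1 term: 1/12 · (131072 − 108.000) = 10913.7.
Partial sum through k=1: 7.24608e+06.
Order-2 term: −1/720 · (768.000 − 72.0000) = -0.966667.
Partial sum through k=2: 7.24608e+06.
Order-3 term: 1/30240 · (0.00000 − 0.00000) = 0.00000.
Partial sum through k=3: 7.24608e+06.
Order-4 term: −1/1209600 · (0.00000 − 0.00000) = 0.00000.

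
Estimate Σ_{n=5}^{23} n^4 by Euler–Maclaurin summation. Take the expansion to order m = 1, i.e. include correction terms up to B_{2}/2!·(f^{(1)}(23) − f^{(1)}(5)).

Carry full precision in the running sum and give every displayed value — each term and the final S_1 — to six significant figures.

∫_5^23 x^4 dx evaluates to 1.28664e+06.
Boundary: ½(f(5) + f(23)) = ½(625.000 + 279841) = 140233.
So far: 1.42688e+06.
Order-1 term: 1/12 · (48668.0 − 500.000) = 4014.00.

S_1 ≈ 1.43089e+06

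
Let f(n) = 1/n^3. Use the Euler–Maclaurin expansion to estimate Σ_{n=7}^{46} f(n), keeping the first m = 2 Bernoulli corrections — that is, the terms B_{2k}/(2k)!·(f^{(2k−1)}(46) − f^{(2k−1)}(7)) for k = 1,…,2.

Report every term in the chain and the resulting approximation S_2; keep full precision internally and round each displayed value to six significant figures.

S_2 ≈ 0.0115340

The integral term ∫_7^46 1/x^3 dx = 0.00996779.
Endpoint term: (f(7) + f(46))/2 = (0.00291545 + 1.02737e-05)/2 = 0.00146286.
Running total after boundary: 0.0114306.
Correction k=1: B_{2}/2! · (f^{(1)}(46) − f^{(1)}(7)) = 1/12 · (-6.70023e-07 − (-0.00124948)) = 0.000104067.
Partial sum through k=1: 0.0115347.
Correction k=2: B_{4}/4! · (f^{(3)}(46) − f^{(3)}(7)) = −1/720 · (-6.33292e-09 − (-0.000509992)) = -7.08313e-07.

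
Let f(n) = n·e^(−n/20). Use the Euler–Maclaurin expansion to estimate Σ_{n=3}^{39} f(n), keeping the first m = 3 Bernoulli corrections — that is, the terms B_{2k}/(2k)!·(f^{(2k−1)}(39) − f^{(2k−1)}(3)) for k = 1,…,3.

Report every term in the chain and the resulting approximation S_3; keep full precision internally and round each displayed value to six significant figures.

S_3 ≈ 232.035

∫_3^39 x·e^(−x/20) dx evaluates to 228.042.
Endpoint term: (f(3) + f(39))/2 = (2.58212 + 5.54869)/2 = 4.06541.
Integral + boundary = 232.108.
Order-1 term: 1/12 · (-0.135160 − 0.731602) = -0.0722302.
Partial sum through k=1: 232.035.
Order-2 term: −1/720 · (0.000373469 − 0.00613254) = 7.99872e-06.
Partial sum through k=2: 232.035.
Order-3 term: 1/30240 · (2.71210e-06 − 2.60902e-05) = -7.73086e-10.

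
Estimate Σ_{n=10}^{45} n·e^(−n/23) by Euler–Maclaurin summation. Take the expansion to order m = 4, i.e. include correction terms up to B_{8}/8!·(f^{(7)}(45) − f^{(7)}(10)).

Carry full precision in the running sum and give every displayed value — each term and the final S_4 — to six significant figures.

Integral: ∫_10^45 x·e^(−x/23) dx = 270.311.
½[f(10) + f(45)] = ½[6.47405 + 6.36071] = 6.41738.
So far: 276.728.
k=1: B_{2}/(2)! × [f^{(1)}(45) − f^{(1)}(10)] = 1/12 × (-0.135204 − 0.365925) = -0.0417607.
Running total after k=1: 276.686.
k=2: B_{4}/(4)! × [f^{(3)}(45) − f^{(3)}(10)] = −1/720 × (0.000278818 − 0.00313939) = 3.97301e-06.
Running total after k=2: 276.686.
k=3: B_{6}/(6)! × [f^{(5)}(45) − f^{(5)}(10)] = 1/30240 × (1.53728e-06 − 1.05615e-05) = -2.98421e-10.
Running total after k=3: 276.686.
k=4: B_{8}/(8)! × [f^{(7)}(45) − f^{(7)}(10)] = −1/1209600 × (4.81567e-09 − 2.87117e-08) = 1.97553e-14.

S_4 ≈ 276.686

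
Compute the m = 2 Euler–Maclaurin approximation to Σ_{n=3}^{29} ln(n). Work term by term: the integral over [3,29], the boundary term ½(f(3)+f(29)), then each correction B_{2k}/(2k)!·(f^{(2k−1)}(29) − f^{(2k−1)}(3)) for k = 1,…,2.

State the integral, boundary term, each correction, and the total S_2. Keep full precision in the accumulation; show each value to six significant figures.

S_2 ≈ 70.5639

∫_3^29 ln(x) dx evaluates to 68.3557.
½[f(3) + f(29)] = ½[1.09861 + 3.36730] = 2.23295.
So far: 70.5887.
Correction k=1: B_{2}/2! · (f^{(1)}(29) − f^{(1)}(3)) = 1/12 · (0.0344828 − 0.333333) = -0.0249042.
Partial sum through k=1: 70.5638.
Correction k=2: B_{4}/4! · (f^{(3)}(29) − f^{(3)}(3)) = −1/720 · (8.20042e-05 − 0.0740741) = 0.000102767.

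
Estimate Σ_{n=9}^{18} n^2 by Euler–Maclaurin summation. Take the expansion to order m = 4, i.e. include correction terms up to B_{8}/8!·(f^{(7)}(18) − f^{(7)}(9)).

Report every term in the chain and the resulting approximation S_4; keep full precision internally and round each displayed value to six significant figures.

S_4 ≈ 1905.00

∫_9^18 x^2 dx evaluates to 1701.00.
Endpoint term: (f(9) + f(18))/2 = (81.0000 + 324.000)/2 = 202.500.
So far: 1903.50.
k=1: B_{2}/(2)! × [f^{(1)}(18) − f^{(1)}(9)] = 1/12 × (36.0000 − 18.0000) = 1.50000.
Running total after k=1: 1905.00.
k=2: B_{4}/(4)! × [f^{(3)}(18) − f^{(3)}(9)] = −1/720 × (0.00000 − 0.00000) = 0.00000.
Running total after k=2: 1905.00.
k=3: B_{6}/(6)! × [f^{(5)}(18) − f^{(5)}(9)] = 1/30240 × (0.00000 − 0.00000) = 0.00000.
Running total after k=3: 1905.00.
k=4: B_{8}/(8)! × [f^{(7)}(18) − f^{(7)}(9)] = −1/1209600 × (0.00000 − 0.00000) = 0.00000.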